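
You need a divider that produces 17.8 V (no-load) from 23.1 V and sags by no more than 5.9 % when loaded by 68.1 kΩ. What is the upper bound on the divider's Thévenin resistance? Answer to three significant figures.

R_th ≤ 4.27 kΩ

Loading drop = R_th/(R_th + R_L) ≤ 0.0590, so R_th ≤ R_L · ε/(1−ε) = 68.1 kΩ × 0.0590/0.9410 = 4.27 kΩ.
(Any R1, R2 with R2/(R1+R2) = 0.771 and R1‖R2 ≤ 4.27 kΩ will meet the spec.)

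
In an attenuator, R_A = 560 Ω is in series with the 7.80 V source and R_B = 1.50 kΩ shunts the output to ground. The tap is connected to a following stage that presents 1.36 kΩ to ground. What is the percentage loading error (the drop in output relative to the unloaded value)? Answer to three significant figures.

Unloaded V = 7.80 × 1500/2060 = 5.680 V.
Loaded: R_B‖R_L = 713.3 Ω, giving V = 7.80 × 713.3/1273 = 4.370 V.
Drop = (5.680 − 4.370) / 5.680 = 23.1 %.

23.1 %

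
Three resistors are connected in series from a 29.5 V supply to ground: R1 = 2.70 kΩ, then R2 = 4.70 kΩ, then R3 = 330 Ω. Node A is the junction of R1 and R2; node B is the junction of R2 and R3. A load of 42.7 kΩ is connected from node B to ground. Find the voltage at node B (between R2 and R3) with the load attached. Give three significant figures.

At node B, R3 is in parallel with the load: R3‖R_L = 327.5 Ω.
Below node A the resistance is R2 + (R3‖R_L) = 5027 Ω, so V_A = 29.5 × 5027/7727 = 19.19 V.
Then V_B = V_A × (R3‖R_L)/(R2 + R3‖R_L) = 19.19 × 327.5/5027 = 1.25 V.

V ≈ 1.25 V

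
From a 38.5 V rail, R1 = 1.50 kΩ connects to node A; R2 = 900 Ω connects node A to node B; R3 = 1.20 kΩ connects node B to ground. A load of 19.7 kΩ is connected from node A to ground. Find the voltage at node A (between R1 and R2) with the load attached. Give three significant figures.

V ≈ 21.5 V

Below node A the series string R2+R3 = 2100 Ω sits in parallel with the 19700 Ω load: 1898 Ω.
V_A = 38.5 × 1898/(1500 + 1898) = 21.5 V.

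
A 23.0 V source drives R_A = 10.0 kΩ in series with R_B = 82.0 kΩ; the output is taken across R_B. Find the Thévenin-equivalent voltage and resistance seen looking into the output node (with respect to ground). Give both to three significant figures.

V_th is the open-circuit tap voltage: 23.0 × 82.0/(10.0 + 82.0) = 20.5 V.
With the supply zeroed, R_A and R_B appear in parallel from the tap: R_th = R_A‖R_B = (10.0 × 82.0)/92.00 = 8.91 kΩ.

V_th = 20.5 V, R_th = 8.91 kΩ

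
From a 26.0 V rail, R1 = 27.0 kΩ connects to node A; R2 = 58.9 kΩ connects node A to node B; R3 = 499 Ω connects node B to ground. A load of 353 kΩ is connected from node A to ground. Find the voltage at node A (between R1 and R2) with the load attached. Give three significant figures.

V ≈ 17.0 V

Below node A the series string R2+R3 = 59400 Ω sits in parallel with the 353000 Ω load: 50840 Ω.
V_A = 26.0 × 50840/(27000 + 50840) = 17.0 V.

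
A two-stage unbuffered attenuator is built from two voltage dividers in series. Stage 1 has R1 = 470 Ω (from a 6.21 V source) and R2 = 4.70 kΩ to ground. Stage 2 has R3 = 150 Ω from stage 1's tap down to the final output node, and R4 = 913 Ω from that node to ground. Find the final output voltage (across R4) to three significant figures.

V_out ≈ 3.46 V

Stage 2 presents R3+R4 = 1063 Ω as a load on stage 1's tap.
Stage 1's lower leg becomes R2‖(R3+R4) = 866.9 Ω, so V_mid = 6.21 × 866.9/1337 = 4.027 V.
Stage 2 is itself unloaded: V_out = V_mid × R4/(R3+R4) = 4.027 × 913/1063 = 3.46 V.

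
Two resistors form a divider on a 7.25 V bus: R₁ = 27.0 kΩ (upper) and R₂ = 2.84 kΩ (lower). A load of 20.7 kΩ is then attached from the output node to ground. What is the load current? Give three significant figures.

I_L ≈ 0.0297 mA

R₂‖R_L = 2.497 kΩ; V_out = 7.25 × 2.497/29.50 = 0.6138 V.
I_L = V_out / R_L = 0.6138 / 20.7 kΩ = 0.0297 mA.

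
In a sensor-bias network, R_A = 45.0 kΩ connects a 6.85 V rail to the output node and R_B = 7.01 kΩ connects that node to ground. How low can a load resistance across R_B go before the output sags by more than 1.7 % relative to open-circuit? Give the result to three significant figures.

Output resistance R_th = R_A‖R_B = (45.0 × 7.01)/52.01 = 6.065 kΩ.
The fractional drop is R_th/(R_th + R_L); requiring this ≤ 0.0170 gives R_L ≥ R_th(1/0.0170 − 1) = 6.065 × 57.82 = 351 kΩ.

R_L(min) ≈ 351 kΩ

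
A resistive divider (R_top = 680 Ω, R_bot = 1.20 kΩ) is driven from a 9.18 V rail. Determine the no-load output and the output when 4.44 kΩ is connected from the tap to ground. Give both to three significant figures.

Unloaded: 5.86 V; loaded: 5.34 V

Open-circuit: V = 9.18 × 1200/(680 + 1200) = 5.86 V.
With the load, R_bot becomes R_bot‖R_L = 944.7 Ω, so V = 9.18 × 944.7/1625 = 5.34 V.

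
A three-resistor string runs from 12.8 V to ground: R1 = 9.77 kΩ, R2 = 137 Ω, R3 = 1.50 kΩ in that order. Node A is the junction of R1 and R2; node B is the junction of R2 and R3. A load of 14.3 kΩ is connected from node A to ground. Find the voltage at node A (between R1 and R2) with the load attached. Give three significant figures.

V ≈ 1.67 V

Below node A the series string R2+R3 = 1637 Ω sits in parallel with the 14300 Ω load: 1469 Ω.
V_A = 12.8 × 1469/(9770 + 1469) = 1.67 V.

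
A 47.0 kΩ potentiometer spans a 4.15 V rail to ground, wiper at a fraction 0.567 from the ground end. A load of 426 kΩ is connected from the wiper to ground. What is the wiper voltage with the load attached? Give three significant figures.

The wiper splits the pot into (1−α)R = 20.35 kΩ above and αR = 26.65 kΩ below.
Lower section ‖ load = 25.08 kΩ.
V_wiper = 4.15 × 25.08/(20.35 + 25.08) = 2.29 V.

V ≈ 2.29 V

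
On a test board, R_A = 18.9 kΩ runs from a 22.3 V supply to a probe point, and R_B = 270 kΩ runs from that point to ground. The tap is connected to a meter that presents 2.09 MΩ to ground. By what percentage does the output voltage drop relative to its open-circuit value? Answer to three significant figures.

0.838 %

The divider's output (Thévenin) resistance is R_A‖R_B = 17.66 kΩ.
Fractional drop under load = R_th/(R_th + R_L) = 17.66 / (17.66 + 2090) = 0.008381.
So the output falls by 0.838 %.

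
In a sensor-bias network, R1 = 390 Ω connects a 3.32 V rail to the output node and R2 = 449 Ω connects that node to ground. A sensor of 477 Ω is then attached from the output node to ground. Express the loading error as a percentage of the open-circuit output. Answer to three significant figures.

Unloaded V = 3.32 × 449/839.0 = 1.777 V.
Loaded: R2‖R_L = 231.3 Ω, giving V = 3.32 × 231.3/621.3 = 1.236 V.
Drop = (1.777 − 1.236) / 1.777 = 30.4 %.

30.4 %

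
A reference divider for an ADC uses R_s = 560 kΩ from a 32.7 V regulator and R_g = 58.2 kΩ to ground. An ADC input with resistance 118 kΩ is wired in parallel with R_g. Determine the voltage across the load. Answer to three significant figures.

V_out ≈ 2.13 V

The load sits in parallel with R_g: R_g‖R_L = (58.2 × 118) / (58.2 + 118) = 38.98 kΩ.
V_out = 32.7 × 38.98 / (560 + 38.98) = 32.7 × 38.98/599.0 = 2.13 V.
(Unloaded it would have been 3.08 V.)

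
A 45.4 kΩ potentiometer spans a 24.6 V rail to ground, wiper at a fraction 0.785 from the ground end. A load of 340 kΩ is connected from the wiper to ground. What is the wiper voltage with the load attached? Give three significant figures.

The wiper splits the pot into (1−α)R = 9.761 kΩ above and αR = 35.64 kΩ below.
Lower section ‖ load = 32.26 kΩ.
V_wiper = 24.6 × 32.26/(9.761 + 32.26) = 18.9 V.

V ≈ 18.9 V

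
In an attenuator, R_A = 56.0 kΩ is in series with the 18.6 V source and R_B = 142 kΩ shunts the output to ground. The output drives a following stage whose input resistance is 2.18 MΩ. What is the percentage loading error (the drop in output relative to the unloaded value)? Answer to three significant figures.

The divider's output (Thévenin) resistance is R_A‖R_B = 40.16 kΩ.
Fractional drop under load = R_th/(R_th + R_L) = 40.16 / (40.16 + 2180) = 0.01809.
So the output falls by 1.81 %.

1.81 %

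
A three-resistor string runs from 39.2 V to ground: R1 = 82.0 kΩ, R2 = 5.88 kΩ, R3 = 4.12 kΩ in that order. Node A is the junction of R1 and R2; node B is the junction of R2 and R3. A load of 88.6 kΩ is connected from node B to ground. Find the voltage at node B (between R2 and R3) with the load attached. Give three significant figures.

V ≈ 1.68 V

At node B, R3 is in parallel with the load: R3‖R_L = 3.937 kΩ.
Below node A the resistance is R2 + (R3‖R_L) = 9.817 kΩ, so V_A = 39.2 × 9.817/91.82 = 4.191 V.
Then V_B = V_A × (R3‖R_L)/(R2 + R3‖R_L) = 4.191 × 3.937/9.817 = 1.68 V.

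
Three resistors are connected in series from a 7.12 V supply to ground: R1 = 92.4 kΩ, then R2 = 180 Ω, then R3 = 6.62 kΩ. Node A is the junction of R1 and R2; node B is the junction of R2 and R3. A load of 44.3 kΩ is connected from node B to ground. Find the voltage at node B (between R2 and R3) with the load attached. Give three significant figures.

V ≈ 0.417 V

At node B, R3 is in parallel with the load: R3‖R_L = 5759 Ω.
Below node A the resistance is R2 + (R3‖R_L) = 5939 Ω, so V_A = 7.12 × 5939/98340 = 0.4300 V.
Then V_B = V_A × (R3‖R_L)/(R2 + R3‖R_L) = 0.4300 × 5759/5939 = 0.417 V.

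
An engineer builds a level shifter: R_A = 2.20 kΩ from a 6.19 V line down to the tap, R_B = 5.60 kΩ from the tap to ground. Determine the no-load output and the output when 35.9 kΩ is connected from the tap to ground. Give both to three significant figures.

Open-circuit: V = 6.19 × 5.60/(2.20 + 5.60) = 4.44 V.
With the load, R_B becomes R_B‖R_L = 4.844 kΩ, so V = 6.19 × 4.844/7.044 = 4.26 V.

Unloaded: 4.44 V; loaded: 4.26 V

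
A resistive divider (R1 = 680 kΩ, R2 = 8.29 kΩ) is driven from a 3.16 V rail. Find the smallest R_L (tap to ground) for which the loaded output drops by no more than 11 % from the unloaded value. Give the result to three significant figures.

R_L(min) ≈ 66.3 kΩ

Output resistance R_th = R1‖R2 = (680 × 8.29)/688.3 = 8.190 kΩ.
The fractional drop is R_th/(R_th + R_L); requiring this ≤ 0.110 gives R_L ≥ R_th(1/0.110 − 1) = 8.190 × 8.091 = 66.3 kΩ.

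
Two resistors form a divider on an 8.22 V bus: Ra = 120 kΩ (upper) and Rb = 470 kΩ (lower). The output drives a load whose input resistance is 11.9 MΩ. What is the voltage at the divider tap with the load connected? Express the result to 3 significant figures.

V_out ≈ 6.50 V

The load sits in parallel with Rb: Rb‖R_L = (470 × 11900) / (470 + 11900) = 452.1 kΩ.
V_out = 8.22 × 452.1 / (120 + 452.1) = 8.22 × 452.1/572.1 = 6.50 V.
(Unloaded it would have been 6.55 V.)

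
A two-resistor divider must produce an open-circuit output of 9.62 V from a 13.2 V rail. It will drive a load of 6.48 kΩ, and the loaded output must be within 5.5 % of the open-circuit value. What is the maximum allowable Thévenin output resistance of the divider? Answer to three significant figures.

Loading drop = R_th/(R_th + R_L) ≤ 0.0550, so R_th ≤ R_L · ε/(1−ε) = 6.48 kΩ × 0.0550/0.9450 = 377 Ω.
(Any R1, R2 with R2/(R1+R2) = 0.729 and R1‖R2 ≤ 377 Ω will meet the spec.)

R_th ≤ 377 Ω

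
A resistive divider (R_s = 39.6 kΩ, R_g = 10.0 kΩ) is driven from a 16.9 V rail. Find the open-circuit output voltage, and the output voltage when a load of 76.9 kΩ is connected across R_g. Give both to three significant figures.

Open-circuit: V = 16.9 × 10.0/(39.6 + 10.0) = 3.41 V.
With the load, R_g becomes R_g‖R_L = 8.849 kΩ, so V = 16.9 × 8.849/48.45 = 3.09 V.

Unloaded: 3.41 V; loaded: 3.09 V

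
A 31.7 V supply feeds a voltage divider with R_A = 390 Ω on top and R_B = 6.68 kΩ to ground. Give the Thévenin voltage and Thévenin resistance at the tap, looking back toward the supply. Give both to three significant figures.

V_th = 30.0 V, R_th = 368 Ω

V_th is the open-circuit tap voltage: 31.7 × 6680/(390 + 6680) = 30.0 V.
With the supply zeroed, R_A and R_B appear in parallel from the tap: R_th = R_A‖R_B = (390 × 6680)/7070 = 368 Ω.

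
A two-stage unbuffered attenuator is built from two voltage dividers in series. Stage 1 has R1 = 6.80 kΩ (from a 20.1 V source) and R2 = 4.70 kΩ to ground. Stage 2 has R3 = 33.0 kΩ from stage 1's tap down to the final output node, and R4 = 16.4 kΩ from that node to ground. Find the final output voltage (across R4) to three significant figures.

Stage 2 presents R3+R4 = 49.40 kΩ as a load on stage 1's tap.
Stage 1's lower leg becomes R2‖(R3+R4) = 4.292 kΩ, so V_mid = 20.1 × 4.292/11.09 = 7.777 V.
Stage 2 is itself unloaded: V_out = V_mid × R4/(R3+R4) = 7.777 × 16.4/49.40 = 2.58 V.

V_out ≈ 2.58 V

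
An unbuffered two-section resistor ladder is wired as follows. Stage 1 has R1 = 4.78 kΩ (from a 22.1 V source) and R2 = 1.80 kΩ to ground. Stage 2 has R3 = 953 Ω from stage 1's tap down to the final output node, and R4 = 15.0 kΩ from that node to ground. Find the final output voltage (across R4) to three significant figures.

Stage 2 presents R3+R4 = 15950 Ω as a load on stage 1's tap.
Stage 1's lower leg becomes R2‖(R3+R4) = 1617 Ω, so V_mid = 22.1 × 1617/6397 = 5.588 V.
Stage 2 is itself unloaded: V_out = V_mid × R4/(R3+R4) = 5.588 × 15000/15950 = 5.25 V.

V_out ≈ 5.25 V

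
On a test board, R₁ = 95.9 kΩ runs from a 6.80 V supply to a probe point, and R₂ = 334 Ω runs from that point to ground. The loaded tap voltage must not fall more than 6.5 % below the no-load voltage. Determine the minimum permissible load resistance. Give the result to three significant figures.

Output resistance R_th = R₁‖R₂ = (95900 × 334)/96230 = 332.8 Ω.
The fractional drop is R_th/(R_th + R_L); requiring this ≤ 0.0650 gives R_L ≥ R_th(1/0.0650 − 1) = 332.8 × 14.38 = 4.79 kΩ.

R_L(min) ≈ 4.79 kΩ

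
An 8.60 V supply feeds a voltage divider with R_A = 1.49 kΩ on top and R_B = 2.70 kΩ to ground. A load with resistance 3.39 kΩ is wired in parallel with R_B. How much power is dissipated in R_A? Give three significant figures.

Total resistance from the source is R_A + (R_B‖R_L) = 2.993 kΩ, so I = 8.60/2.993 kΩ = 2.873 mA.
P = I²·R_A = (2.873 mA)² × 1.49 kΩ = 12.3 mW.

P ≈ 12.3 mW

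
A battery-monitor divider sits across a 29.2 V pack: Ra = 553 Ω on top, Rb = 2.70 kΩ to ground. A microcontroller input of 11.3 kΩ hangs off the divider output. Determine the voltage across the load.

V_out ≈ 23.3 V

The load sits in parallel with Rb: Rb‖R_L = (2700 × 11300) / (2700 + 11300) = 2179 Ω.
V_out = 29.2 × 2179 / (553 + 2179) = 29.2 × 2179/2732 = 23.3 V.
(Unloaded it would have been 24.2 V.)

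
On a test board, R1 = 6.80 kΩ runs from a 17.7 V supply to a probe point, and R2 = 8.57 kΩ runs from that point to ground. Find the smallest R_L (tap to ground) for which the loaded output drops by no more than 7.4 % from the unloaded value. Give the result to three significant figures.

R_L(min) ≈ 47.4 kΩ

Output resistance R_th = R1‖R2 = (6.80 × 8.57)/15.37 = 3.792 kΩ.
The fractional drop is R_th/(R_th + R_L); requiring this ≤ 0.0740 gives R_L ≥ R_th(1/0.0740 − 1) = 3.792 × 12.51 = 47.4 kΩ.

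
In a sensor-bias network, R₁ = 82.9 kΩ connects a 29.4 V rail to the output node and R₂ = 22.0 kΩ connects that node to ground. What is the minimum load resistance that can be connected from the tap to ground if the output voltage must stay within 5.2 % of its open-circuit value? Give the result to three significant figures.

Output resistance R_th = R₁‖R₂ = (82.9 × 22.0)/104.9 = 17.39 kΩ.
The fractional drop is R_th/(R_th + R_L); requiring this ≤ 0.0520 gives R_L ≥ R_th(1/0.0520 − 1) = 17.39 × 18.23 = 317 kΩ.

R_L(min) ≈ 317 kΩ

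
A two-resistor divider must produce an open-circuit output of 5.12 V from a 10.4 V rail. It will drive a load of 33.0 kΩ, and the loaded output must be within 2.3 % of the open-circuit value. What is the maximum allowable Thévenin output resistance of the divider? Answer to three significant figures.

R_th ≤ 777 Ω

Loading drop = R_th/(R_th + R_L) ≤ 0.0230, so R_th ≤ R_L · ε/(1−ε) = 33.0 kΩ × 0.0230/0.9770 = 777 Ω.
(Any R1, R2 with R2/(R1+R2) = 0.492 and R1‖R2 ≤ 777 Ω will meet the spec.)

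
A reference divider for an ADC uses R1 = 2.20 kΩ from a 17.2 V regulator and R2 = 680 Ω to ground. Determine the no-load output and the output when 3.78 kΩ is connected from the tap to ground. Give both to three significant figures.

Unloaded: 4.06 V; loaded: 3.57 V

Open-circuit: V = 17.2 × 680/(2200 + 680) = 4.06 V.
With the load, R2 becomes R2‖R_L = 576.3 Ω, so V = 17.2 × 576.3/2776 = 3.57 V.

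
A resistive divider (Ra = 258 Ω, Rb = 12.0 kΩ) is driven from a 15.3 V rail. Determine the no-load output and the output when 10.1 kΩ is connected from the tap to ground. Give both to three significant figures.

Open-circuit: V = 15.3 × 12000/(258 + 12000) = 15.0 V.
With the load, Rb becomes Rb‖R_L = 5484 Ω, so V = 15.3 × 5484/5742 = 14.6 V.

Unloaded: 15.0 V; loaded: 14.6 V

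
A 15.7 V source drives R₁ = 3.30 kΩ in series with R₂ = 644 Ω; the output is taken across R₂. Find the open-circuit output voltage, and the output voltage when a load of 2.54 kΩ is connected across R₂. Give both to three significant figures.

Unloaded: 2.56 V; loaded: 2.11 V

Open-circuit: V = 15.7 × 644/(3300 + 644) = 2.56 V.
With the load, R₂ becomes R₂‖R_L = 513.7 Ω, so V = 15.7 × 513.7/3814 = 2.11 V.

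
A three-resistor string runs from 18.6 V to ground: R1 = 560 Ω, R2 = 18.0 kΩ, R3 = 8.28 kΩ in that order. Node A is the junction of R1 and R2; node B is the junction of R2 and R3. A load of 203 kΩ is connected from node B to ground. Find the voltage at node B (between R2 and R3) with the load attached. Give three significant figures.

V ≈ 5.58 V

At node B, R3 is in parallel with the load: R3‖R_L = 7956 Ω.
Below node A the resistance is R2 + (R3‖R_L) = 25960 Ω, so V_A = 18.6 × 25960/26520 = 18.21 V.
Then V_B = V_A × (R3‖R_L)/(R2 + R3‖R_L) = 18.21 × 7956/25960 = 5.58 V.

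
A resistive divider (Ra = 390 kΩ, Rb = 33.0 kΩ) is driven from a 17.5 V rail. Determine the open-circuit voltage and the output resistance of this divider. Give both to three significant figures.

V_th is the open-circuit tap voltage: 17.5 × 33.0/(390 + 33.0) = 1.37 V.
With the supply zeroed, Ra and Rb appear in parallel from the tap: R_th = Ra‖Rb = (390 × 33.0)/423.0 = 30.4 kΩ.

V_th = 1.37 V, R_th = 30.4 kΩ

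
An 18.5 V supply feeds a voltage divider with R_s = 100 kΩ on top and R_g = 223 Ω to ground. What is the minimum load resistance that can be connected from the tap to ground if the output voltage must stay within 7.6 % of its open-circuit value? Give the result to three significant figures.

R_L(min) ≈ 2.71 kΩ

Output resistance R_th = R_s‖R_g = (100000 × 223)/100200 = 222.5 Ω.
The fractional drop is R_th/(R_th + R_L); requiring this ≤ 0.0760 gives R_L ≥ R_th(1/0.0760 − 1) = 222.5 × 12.16 = 2.71 kΩ.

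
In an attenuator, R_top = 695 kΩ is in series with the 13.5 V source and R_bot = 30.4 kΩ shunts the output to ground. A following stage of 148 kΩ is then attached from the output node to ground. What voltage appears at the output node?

V_out ≈ 0.473 V

The load sits in parallel with R_bot: R_bot‖R_L = (30.4 × 148) / (30.4 + 148) = 25.22 kΩ.
V_out = 13.5 × 25.22 / (695 + 25.22) = 13.5 × 25.22/720.2 = 0.473 V.
(Unloaded it would have been 0.566 V.)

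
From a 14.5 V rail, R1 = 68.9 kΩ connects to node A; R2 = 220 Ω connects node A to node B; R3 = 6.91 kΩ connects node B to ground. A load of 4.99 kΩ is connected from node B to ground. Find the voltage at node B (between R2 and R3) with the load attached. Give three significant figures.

At node B, R3 is in parallel with the load: R3‖R_L = 2898 Ω.
Below node A the resistance is R2 + (R3‖R_L) = 3118 Ω, so V_A = 14.5 × 3118/72020 = 0.6277 V.
Then V_B = V_A × (R3‖R_L)/(R2 + R3‖R_L) = 0.6277 × 2898/3118 = 0.583 V.

V ≈ 0.583 V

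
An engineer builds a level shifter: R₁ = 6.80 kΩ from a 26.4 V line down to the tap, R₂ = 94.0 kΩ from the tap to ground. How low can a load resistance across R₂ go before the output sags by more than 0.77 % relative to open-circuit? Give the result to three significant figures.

R_L(min) ≈ 817 kΩ

Output resistance R_th = R₁‖R₂ = (6.80 × 94.0)/100.8 = 6.341 kΩ.
The fractional drop is R_th/(R_th + R_L); requiring this ≤ 0.00770 gives R_L ≥ R_th(1/0.00770 − 1) = 6.341 × 128.9 = 817 kΩ.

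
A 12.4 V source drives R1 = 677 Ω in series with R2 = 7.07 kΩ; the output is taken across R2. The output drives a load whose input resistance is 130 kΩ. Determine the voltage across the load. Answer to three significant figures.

V_out ≈ 11.3 V

The load sits in parallel with R2: R2‖R_L = (7070 × 130000) / (7070 + 130000) = 6705 Ω.
V_out = 12.4 × 6705 / (677 + 6705) = 12.4 × 6705/7382 = 11.3 V.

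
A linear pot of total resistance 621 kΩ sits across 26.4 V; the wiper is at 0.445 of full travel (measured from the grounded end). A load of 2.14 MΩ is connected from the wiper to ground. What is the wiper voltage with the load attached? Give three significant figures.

The wiper splits the pot into (1−α)R = 344.7 kΩ above and αR = 276.3 kΩ below.
Lower section ‖ load = 244.7 kΩ.
V_wiper = 26.4 × 244.7/(344.7 + 244.7) = 11.0 V.

V ≈ 11.0 V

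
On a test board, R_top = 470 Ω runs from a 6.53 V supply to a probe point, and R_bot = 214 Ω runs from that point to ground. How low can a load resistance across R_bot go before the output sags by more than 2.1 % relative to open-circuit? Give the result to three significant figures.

R_L(min) ≈ 6.86 kΩ

Output resistance R_th = R_top‖R_bot = (470 × 214)/684.0 = 147.0 Ω.
The fractional drop is R_th/(R_th + R_L); requiring this ≤ 0.0210 gives R_L ≥ R_th(1/0.0210 − 1) = 147.0 × 46.62 = 6.86 kΩ.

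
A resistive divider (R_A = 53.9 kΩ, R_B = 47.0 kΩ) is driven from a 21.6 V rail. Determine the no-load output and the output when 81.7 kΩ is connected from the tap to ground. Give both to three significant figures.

Open-circuit: V = 21.6 × 47.0/(53.9 + 47.0) = 10.1 V.
With the load, R_B becomes R_B‖R_L = 29.84 kΩ, so V = 21.6 × 29.84/83.74 = 7.70 V.

Unloaded: 10.1 V; loaded: 7.70 V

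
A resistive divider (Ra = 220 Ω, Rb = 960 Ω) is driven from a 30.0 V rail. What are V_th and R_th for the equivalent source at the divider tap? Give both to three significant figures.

V_th is the open-circuit tap voltage: 30.0 × 960/(220 + 960) = 24.4 V.
With the supply zeroed, Ra and Rb appear in parallel from the tap: R_th = Ra‖Rb = (220 × 960)/1180 = 179 Ω.

V_th = 24.4 V, R_th = 179 Ω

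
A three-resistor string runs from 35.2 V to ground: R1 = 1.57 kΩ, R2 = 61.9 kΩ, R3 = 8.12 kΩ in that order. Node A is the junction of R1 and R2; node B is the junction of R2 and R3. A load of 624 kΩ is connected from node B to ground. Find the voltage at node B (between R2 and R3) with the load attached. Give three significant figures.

V ≈ 3.95 V

At node B, R3 is in parallel with the load: R3‖R_L = 8.016 kΩ.
Below node A the resistance is R2 + (R3‖R_L) = 69.92 kΩ, so V_A = 35.2 × 69.92/71.49 = 34.43 V.
Then V_B = V_A × (R3‖R_L)/(R2 + R3‖R_L) = 34.43 × 8.016/69.92 = 3.95 V.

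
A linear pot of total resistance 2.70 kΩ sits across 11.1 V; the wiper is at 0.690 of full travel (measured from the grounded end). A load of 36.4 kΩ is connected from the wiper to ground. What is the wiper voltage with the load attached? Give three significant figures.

V ≈ 7.54 V

The wiper splits the pot into (1−α)R = 837.0 Ω above and αR = 1863 Ω below.
Lower section ‖ load = 1772 Ω.
V_wiper = 11.1 × 1772/(837.0 + 1772) = 7.54 V.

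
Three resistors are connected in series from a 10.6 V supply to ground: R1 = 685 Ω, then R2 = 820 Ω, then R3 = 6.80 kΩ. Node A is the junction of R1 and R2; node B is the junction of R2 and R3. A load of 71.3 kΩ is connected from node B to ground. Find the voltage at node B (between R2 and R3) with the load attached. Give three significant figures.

At node B, R3 is in parallel with the load: R3‖R_L = 6208 Ω.
Below node A the resistance is R2 + (R3‖R_L) = 7028 Ω, so V_A = 10.6 × 7028/7713 = 9.659 V.
Then V_B = V_A × (R3‖R_L)/(R2 + R3‖R_L) = 9.659 × 6208/7028 = 8.53 V.

V ≈ 8.53 V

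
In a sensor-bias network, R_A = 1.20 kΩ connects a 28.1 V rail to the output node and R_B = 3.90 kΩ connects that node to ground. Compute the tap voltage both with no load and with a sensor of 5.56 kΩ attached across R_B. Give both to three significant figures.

Open-circuit: V = 28.1 × 3.90/(1.20 + 3.90) = 21.5 V.
With the load, R_B becomes R_B‖R_L = 2.292 kΩ, so V = 28.1 × 2.292/3.492 = 18.4 V.

Unloaded: 21.5 V; loaded: 18.4 V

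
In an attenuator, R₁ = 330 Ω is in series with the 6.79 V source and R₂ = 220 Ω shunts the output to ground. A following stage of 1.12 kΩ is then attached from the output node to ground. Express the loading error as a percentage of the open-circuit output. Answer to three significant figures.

10.5 %

The divider's output (Thévenin) resistance is R₁‖R₂ = 132.0 Ω.
Fractional drop under load = R_th/(R_th + R_L) = 132.0 / (132.0 + 1120) = 0.1054.
So the output falls by 10.5 %.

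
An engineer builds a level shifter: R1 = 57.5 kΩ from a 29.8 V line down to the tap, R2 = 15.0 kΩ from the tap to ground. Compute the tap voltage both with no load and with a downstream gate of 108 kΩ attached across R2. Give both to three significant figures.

Open-circuit: V = 29.8 × 15.0/(57.5 + 15.0) = 6.17 V.
With the load, R2 becomes R2‖R_L = 13.17 kΩ, so V = 29.8 × 13.17/70.67 = 5.55 V.

Unloaded: 6.17 V; loaded: 5.55 V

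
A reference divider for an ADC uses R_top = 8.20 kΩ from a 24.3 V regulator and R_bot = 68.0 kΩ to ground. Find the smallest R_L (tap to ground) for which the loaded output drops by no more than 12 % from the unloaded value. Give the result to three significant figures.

R_L(min) ≈ 53.7 kΩ

Output resistance R_th = R_top‖R_bot = (8.20 × 68.0)/76.20 = 7.318 kΩ.
The fractional drop is R_th/(R_th + R_L); requiring this ≤ 0.120 gives R_L ≥ R_th(1/0.120 − 1) = 7.318 × 7.333 = 53.7 kΩ.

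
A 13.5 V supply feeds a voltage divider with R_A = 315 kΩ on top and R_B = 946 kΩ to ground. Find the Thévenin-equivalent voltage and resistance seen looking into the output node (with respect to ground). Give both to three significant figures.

V_th = 10.1 V, R_th = 236 kΩ

V_th is the open-circuit tap voltage: 13.5 × 946/(315 + 946) = 10.1 V.
With the supply zeroed, R_A and R_B appear in parallel from the tap: R_th = R_A‖R_B = (315 × 946)/1261 = 236 kΩ.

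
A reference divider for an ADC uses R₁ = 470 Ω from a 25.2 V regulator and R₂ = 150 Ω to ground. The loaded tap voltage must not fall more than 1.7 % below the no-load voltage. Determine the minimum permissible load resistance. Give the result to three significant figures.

R_L(min) ≈ 6.58 kΩ

Output resistance R_th = R₁‖R₂ = (470 × 150)/620.0 = 113.7 Ω.
The fractional drop is R_th/(R_th + R_L); requiring this ≤ 0.0170 gives R_L ≥ R_th(1/0.0170 − 1) = 113.7 × 57.82 = 6.58 kΩ.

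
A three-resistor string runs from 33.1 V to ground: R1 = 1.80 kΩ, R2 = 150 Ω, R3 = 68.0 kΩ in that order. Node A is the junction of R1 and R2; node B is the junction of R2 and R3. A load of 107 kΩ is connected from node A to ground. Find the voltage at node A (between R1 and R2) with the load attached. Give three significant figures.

V ≈ 31.7 V

Below node A the series string R2+R3 = 68150 Ω sits in parallel with the 107000 Ω load: 41630 Ω.
V_A = 33.1 × 41630/(1800 + 41630) = 31.7 V.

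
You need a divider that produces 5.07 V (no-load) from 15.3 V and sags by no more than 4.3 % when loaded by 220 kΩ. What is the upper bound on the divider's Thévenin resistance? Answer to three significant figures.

R_th ≤ 9.89 kΩ

Loading drop = R_th/(R_th + R_L) ≤ 0.0430, so R_th ≤ R_L · ε/(1−ε) = 220 kΩ × 0.0430/0.9570 = 9.89 kΩ.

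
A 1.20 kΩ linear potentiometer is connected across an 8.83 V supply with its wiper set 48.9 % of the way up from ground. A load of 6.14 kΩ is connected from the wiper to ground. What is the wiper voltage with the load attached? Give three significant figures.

V ≈ 4.12 V

The wiper splits the pot into (1−α)R = 613.2 Ω above and αR = 586.8 Ω below.
Lower section ‖ load = 535.6 Ω.
V_wiper = 8.83 × 535.6/(613.2 + 535.6) = 4.12 V.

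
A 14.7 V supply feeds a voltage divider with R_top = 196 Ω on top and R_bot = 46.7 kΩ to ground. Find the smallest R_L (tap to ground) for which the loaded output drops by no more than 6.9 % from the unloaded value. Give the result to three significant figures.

R_L(min) ≈ 2.63 kΩ

Output resistance R_th = R_top‖R_bot = (196 × 46700)/46900 = 195.2 Ω.
The fractional drop is R_th/(R_th + R_L); requiring this ≤ 0.0690 gives R_L ≥ R_th(1/0.0690 − 1) = 195.2 × 13.49 = 2.63 kΩ.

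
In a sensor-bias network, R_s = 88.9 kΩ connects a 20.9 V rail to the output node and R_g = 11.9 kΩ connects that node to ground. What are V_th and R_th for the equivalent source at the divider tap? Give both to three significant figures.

V_th = 2.47 V, R_th = 10.5 kΩ

V_th is the open-circuit tap voltage: 20.9 × 11.9/(88.9 + 11.9) = 2.47 V.
With the supply zeroed, R_s and R_g appear in parallel from the tap: R_th = R_s‖R_g = (88.9 × 11.9)/100.8 = 10.5 kΩ.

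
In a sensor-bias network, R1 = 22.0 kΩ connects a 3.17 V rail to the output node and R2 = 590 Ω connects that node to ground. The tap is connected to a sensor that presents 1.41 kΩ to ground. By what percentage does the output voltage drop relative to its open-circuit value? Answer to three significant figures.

Unloaded V = 3.17 × 590/22590 = 0.08279 V.
Loaded: R2‖R_L = 415.9 Ω, giving V = 3.17 × 415.9/22420 = 0.05882 V.
Drop = (0.08279 − 0.05882) / 0.08279 = 29.0 %.

29.0 %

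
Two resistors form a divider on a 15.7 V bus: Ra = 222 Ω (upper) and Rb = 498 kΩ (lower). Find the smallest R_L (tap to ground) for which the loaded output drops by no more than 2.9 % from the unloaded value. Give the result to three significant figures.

R_L(min) ≈ 7.43 kΩ

Output resistance R_th = Ra‖Rb = (222 × 498000)/498200 = 221.9 Ω.
The fractional drop is R_th/(R_th + R_L); requiring this ≤ 0.0290 gives R_L ≥ R_th(1/0.0290 − 1) = 221.9 × 33.48 = 7.43 kΩ.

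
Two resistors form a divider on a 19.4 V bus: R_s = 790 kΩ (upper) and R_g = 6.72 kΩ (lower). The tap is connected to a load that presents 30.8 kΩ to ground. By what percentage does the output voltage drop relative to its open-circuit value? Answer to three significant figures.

Unloaded V = 19.4 × 6.72/796.7 = 0.1636 V.
Loaded: R_g‖R_L = 5.516 kΩ, giving V = 19.4 × 5.516/795.5 = 0.1345 V.
Drop = (0.1636 − 0.1345) / 0.1636 = 17.8 %.

17.8 %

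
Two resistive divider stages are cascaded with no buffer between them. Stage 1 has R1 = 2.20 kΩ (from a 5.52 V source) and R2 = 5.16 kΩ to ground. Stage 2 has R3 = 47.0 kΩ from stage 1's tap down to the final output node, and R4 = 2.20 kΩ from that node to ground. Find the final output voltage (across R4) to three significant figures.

Stage 2 presents R3+R4 = 49.20 kΩ as a load on stage 1's tap.
Stage 1's lower leg becomes R2‖(R3+R4) = 4.670 kΩ, so V_mid = 5.52 × 4.670/6.870 = 3.752 V.
Stage 2 is itself unloaded: V_out = V_mid × R4/(R3+R4) = 3.752 × 2.20/49.20 = 0.168 V.

V_out ≈ 0.168 V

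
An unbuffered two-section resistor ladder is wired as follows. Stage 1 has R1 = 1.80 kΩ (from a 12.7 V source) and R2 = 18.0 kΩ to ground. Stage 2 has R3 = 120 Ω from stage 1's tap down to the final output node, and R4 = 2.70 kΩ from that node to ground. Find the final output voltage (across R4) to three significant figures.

Stage 2 presents R3+R4 = 2820 Ω as a load on stage 1's tap.
Stage 1's lower leg becomes R2‖(R3+R4) = 2438 Ω, so V_mid = 12.7 × 2438/4238 = 7.306 V.
Stage 2 is itself unloaded: V_out = V_mid × R4/(R3+R4) = 7.306 × 2700/2820 = 7.00 V.

V_out ≈ 7.00 V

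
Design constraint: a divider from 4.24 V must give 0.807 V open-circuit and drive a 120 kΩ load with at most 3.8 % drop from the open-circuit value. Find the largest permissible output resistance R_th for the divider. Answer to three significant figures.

Loading drop = R_th/(R_th + R_L) ≤ 0.0380, so R_th ≤ R_L · ε/(1−ε) = 120 kΩ × 0.0380/0.9620 = 4.74 kΩ.
(Any R1, R2 with R2/(R1+R2) = 0.190 and R1‖R2 ≤ 4.74 kΩ will meet the spec.)

R_th ≤ 4.74 kΩ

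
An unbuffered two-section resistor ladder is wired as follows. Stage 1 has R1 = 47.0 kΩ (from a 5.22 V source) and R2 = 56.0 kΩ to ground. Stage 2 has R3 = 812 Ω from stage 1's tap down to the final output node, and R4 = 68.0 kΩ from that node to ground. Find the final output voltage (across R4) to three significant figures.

V_out ≈ 2.05 V

Stage 2 presents R3+R4 = 68810 Ω as a load on stage 1's tap.
Stage 1's lower leg becomes R2‖(R3+R4) = 30870 Ω, so V_mid = 5.22 × 30870/77870 = 2.070 V.
Stage 2 is itself unloaded: V_out = V_mid × R4/(R3+R4) = 2.070 × 68000/68810 = 2.05 V.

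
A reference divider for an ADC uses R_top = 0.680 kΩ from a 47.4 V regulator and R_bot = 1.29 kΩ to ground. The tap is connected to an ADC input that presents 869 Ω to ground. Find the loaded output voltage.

The load sits in parallel with R_bot: R_bot‖R_L = (1290 × 869) / (1290 + 869) = 519.2 Ω.
V_out = 47.4 × 519.2 / (680 + 519.2) = 47.4 × 519.2/1199 = 20.5 V.

V_out ≈ 20.5 V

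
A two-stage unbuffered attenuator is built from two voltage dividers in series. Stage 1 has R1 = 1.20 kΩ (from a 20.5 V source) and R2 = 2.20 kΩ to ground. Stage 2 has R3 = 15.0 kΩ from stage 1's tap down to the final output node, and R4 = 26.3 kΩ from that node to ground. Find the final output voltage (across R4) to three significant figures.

V_out ≈ 8.29 V

Stage 2 presents R3+R4 = 41.30 kΩ as a load on stage 1's tap.
Stage 1's lower leg becomes R2‖(R3+R4) = 2.089 kΩ, so V_mid = 20.5 × 2.089/3.289 = 13.02 V.
Stage 2 is itself unloaded: V_out = V_mid × R4/(R3+R4) = 13.02 × 26.3/41.30 = 8.29 V.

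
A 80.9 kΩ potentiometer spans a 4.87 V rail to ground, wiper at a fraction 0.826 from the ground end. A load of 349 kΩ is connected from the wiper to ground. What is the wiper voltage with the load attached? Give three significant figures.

The wiper splits the pot into (1−α)R = 14.08 kΩ above and αR = 66.82 kΩ below.
Lower section ‖ load = 56.08 kΩ.
V_wiper = 4.87 × 56.08/(14.08 + 56.08) = 3.89 V.

V ≈ 3.89 V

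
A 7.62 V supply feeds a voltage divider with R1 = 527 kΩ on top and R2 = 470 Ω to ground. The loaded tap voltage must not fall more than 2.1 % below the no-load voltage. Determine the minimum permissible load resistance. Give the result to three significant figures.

Output resistance R_th = R1‖R2 = (527000 × 470)/527500 = 469.6 Ω.
The fractional drop is R_th/(R_th + R_L); requiring this ≤ 0.0210 gives R_L ≥ R_th(1/0.0210 − 1) = 469.6 × 46.62 = 21.9 kΩ.

R_L(min) ≈ 21.9 kΩ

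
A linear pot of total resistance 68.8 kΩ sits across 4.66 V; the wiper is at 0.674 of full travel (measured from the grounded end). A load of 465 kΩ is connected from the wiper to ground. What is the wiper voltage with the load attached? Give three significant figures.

V ≈ 3.04 V

The wiper splits the pot into (1−α)R = 22.43 kΩ above and αR = 46.37 kΩ below.
Lower section ‖ load = 42.17 kΩ.
V_wiper = 4.66 × 42.17/(22.43 + 42.17) = 3.04 V.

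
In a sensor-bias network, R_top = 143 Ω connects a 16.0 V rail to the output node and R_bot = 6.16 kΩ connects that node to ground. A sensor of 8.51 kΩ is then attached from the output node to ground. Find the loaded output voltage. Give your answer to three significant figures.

V_out ≈ 15.4 V

The load sits in parallel with R_bot: R_bot‖R_L = (6160 × 8510) / (6160 + 8510) = 3573 Ω.
V_out = 16.0 × 3573 / (143 + 3573) = 16.0 × 3573/3716 = 15.4 V.
(Unloaded it would have been 15.6 V.)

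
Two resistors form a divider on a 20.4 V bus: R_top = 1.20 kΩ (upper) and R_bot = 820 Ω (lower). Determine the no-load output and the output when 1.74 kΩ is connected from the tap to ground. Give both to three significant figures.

Open-circuit: V = 20.4 × 820/(1200 + 820) = 8.28 V.
With the load, R_bot becomes R_bot‖R_L = 557.3 Ω, so V = 20.4 × 557.3/1757 = 6.47 V.

Unloaded: 8.28 V; loaded: 6.47 V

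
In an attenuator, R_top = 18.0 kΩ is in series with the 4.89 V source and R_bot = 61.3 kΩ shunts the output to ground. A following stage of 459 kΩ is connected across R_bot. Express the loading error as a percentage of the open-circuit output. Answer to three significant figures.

2.94 %

The divider's output (Thévenin) resistance is R_top‖R_bot = 13.91 kΩ.
Fractional drop under load = R_th/(R_th + R_L) = 13.91 / (13.91 + 459) = 0.02942.
So the output falls by 2.94 %.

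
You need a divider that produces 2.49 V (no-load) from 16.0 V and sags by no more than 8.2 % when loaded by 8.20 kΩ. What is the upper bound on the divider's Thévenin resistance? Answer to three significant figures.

R_th ≤ 732 Ω

Loading drop = R_th/(R_th + R_L) ≤ 0.0820, so R_th ≤ R_L · ε/(1−ε) = 8.20 kΩ × 0.0820/0.9180 = 732 Ω.
(Any R1, R2 with R2/(R1+R2) = 0.156 and R1‖R2 ≤ 732 Ω will meet the spec.)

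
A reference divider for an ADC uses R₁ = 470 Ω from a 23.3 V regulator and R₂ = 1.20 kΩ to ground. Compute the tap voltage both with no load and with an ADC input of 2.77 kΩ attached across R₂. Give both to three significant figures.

Unloaded: 16.7 V; loaded: 14.9 V

Open-circuit: V = 23.3 × 1200/(470 + 1200) = 16.7 V.
With the load, R₂ becomes R₂‖R_L = 837.3 Ω, so V = 23.3 × 837.3/1307 = 14.9 V.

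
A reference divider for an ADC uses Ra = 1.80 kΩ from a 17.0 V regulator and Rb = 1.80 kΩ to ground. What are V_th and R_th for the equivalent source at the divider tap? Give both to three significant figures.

V_th = 8.50 V, R_th = 900 Ω

V_th is the open-circuit tap voltage: 17.0 × 1.80/(1.80 + 1.80) = 8.50 V.
With the supply zeroed, Ra and Rb appear in parallel from the tap: R_th = Ra‖Rb = (1.80 × 1.80)/3.600 = 900 Ω.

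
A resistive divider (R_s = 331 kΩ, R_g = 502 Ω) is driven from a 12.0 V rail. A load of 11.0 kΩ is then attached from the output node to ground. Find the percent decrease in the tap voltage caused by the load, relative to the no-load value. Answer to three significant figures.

4.36 %

The divider's output (Thévenin) resistance is R_s‖R_g = 501.2 Ω.
Fractional drop under load = R_th/(R_th + R_L) = 501.2 / (501.2 + 11000) = 0.04358.
So the output falls by 4.36 %.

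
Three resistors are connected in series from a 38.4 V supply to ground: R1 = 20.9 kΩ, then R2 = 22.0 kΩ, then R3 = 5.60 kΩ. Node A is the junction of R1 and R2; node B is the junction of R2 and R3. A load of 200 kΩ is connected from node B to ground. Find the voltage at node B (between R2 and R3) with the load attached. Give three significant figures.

V ≈ 4.33 V

At node B, R3 is in parallel with the load: R3‖R_L = 5.447 kΩ.
Below node A the resistance is R2 + (R3‖R_L) = 27.45 kΩ, so V_A = 38.4 × 27.45/48.35 = 21.80 V.
Then V_B = V_A × (R3‖R_L)/(R2 + R3‖R_L) = 21.80 × 5.447/27.45 = 4.33 V.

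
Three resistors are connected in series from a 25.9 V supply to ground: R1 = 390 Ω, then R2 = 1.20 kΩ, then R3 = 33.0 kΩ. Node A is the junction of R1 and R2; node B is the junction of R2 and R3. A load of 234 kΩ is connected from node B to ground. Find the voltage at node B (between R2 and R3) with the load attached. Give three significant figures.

V ≈ 24.6 V

At node B, R3 is in parallel with the load: R3‖R_L = 28920 Ω.
Below node A the resistance is R2 + (R3‖R_L) = 30120 Ω, so V_A = 25.9 × 30120/30510 = 25.57 V.
Then V_B = V_A × (R3‖R_L)/(R2 + R3‖R_L) = 25.57 × 28920/30120 = 24.6 V.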